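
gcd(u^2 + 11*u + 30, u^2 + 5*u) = u + 5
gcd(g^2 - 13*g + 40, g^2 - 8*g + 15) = g - 5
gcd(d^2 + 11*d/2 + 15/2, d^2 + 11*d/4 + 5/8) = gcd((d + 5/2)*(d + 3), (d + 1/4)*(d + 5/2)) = d + 5/2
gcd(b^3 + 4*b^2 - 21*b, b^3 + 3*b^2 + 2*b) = b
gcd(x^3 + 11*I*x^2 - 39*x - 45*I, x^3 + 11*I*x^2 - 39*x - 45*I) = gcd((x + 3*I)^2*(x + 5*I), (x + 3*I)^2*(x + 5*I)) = x^3 + 11*I*x^2 - 39*x - 45*I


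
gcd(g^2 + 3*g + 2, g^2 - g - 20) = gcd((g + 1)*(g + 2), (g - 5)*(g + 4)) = 1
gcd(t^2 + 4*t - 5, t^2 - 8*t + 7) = t - 1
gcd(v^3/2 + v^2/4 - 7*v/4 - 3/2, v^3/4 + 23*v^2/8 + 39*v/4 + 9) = v + 3/2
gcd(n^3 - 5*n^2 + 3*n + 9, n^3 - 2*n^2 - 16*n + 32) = 1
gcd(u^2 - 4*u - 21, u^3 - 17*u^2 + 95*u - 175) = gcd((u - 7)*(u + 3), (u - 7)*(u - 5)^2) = u - 7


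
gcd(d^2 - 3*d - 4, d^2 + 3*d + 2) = d + 1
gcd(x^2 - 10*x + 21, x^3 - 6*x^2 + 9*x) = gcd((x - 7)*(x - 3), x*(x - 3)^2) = x - 3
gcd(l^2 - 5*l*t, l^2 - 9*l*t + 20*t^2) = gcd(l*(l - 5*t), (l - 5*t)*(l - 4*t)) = -l + 5*t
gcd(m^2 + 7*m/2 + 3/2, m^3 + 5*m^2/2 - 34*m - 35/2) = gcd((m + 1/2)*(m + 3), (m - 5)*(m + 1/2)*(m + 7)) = m + 1/2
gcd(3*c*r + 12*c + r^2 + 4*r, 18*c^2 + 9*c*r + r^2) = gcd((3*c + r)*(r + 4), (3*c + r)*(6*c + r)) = 3*c + r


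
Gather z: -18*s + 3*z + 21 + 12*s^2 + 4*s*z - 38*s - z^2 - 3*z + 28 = 12*s^2 + 4*s*z - 56*s - z^2 + 49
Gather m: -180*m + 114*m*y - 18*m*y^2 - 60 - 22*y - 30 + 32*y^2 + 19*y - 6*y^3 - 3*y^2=m*(-18*y^2 + 114*y - 180) - 6*y^3 + 29*y^2 - 3*y - 90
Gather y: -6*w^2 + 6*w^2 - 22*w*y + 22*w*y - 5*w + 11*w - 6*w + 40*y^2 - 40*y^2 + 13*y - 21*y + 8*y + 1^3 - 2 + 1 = 0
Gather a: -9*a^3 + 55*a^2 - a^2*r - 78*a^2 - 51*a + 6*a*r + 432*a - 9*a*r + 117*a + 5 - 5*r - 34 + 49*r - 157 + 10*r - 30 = -9*a^3 + a^2*(-r - 23) + a*(498 - 3*r) + 54*r - 216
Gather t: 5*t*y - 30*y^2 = 5*t*y - 30*y^2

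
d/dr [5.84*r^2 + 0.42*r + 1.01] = 11.68*r + 0.42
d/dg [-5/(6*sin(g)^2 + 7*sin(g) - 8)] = 5*(12*sin(g) + 7)*cos(g)/(6*sin(g)^2 + 7*sin(g) - 8)^2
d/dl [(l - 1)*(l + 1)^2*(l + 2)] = 4*l^3 + 9*l^2 + 2*l - 3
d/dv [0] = 0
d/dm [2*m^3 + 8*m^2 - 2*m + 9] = 6*m^2 + 16*m - 2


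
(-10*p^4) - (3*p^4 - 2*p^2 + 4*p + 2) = -13*p^4 + 2*p^2 - 4*p - 2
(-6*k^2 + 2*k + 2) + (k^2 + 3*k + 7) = -5*k^2 + 5*k + 9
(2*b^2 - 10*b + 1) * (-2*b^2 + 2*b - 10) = -4*b^4 + 24*b^3 - 42*b^2 + 102*b - 10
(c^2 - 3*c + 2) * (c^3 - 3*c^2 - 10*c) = c^5 - 6*c^4 + c^3 + 24*c^2 - 20*c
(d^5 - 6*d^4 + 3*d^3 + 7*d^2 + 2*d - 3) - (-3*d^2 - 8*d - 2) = d^5 - 6*d^4 + 3*d^3 + 10*d^2 + 10*d - 1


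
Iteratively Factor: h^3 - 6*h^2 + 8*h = (h)*(h^2 - 6*h + 8) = h*(h - 2)*(h - 4)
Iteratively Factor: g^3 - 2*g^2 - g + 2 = (g + 1)*(g^2 - 3*g + 2) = (g - 1)*(g + 1)*(g - 2)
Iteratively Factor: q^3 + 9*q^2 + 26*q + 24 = (q + 3)*(q^2 + 6*q + 8) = (q + 3)*(q + 4)*(q + 2)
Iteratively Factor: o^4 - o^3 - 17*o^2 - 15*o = (o)*(o^3 - o^2 - 17*o - 15) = o*(o - 5)*(o^2 + 4*o + 3) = o*(o - 5)*(o + 3)*(o + 1)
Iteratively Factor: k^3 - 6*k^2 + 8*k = (k)*(k^2 - 6*k + 8) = k*(k - 4)*(k - 2)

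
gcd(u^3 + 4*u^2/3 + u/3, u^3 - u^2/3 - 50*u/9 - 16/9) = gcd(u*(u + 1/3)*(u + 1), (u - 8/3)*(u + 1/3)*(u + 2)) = u + 1/3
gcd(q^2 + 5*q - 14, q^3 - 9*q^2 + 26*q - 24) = q - 2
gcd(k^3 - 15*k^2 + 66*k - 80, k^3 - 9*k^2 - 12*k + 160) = k^2 - 13*k + 40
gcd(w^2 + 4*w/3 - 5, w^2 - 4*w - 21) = w + 3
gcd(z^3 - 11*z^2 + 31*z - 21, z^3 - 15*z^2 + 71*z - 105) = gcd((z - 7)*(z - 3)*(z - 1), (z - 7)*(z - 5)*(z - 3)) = z^2 - 10*z + 21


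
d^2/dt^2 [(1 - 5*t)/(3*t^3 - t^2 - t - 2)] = 2*((5*t - 1)*(-9*t^2 + 2*t + 1)^2 + (45*t^2 - 10*t + (5*t - 1)*(9*t - 1) - 5)*(-3*t^3 + t^2 + t + 2))/(-3*t^3 + t^2 + t + 2)^3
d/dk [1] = 0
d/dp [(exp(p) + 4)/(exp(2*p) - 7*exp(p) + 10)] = (-(exp(p) + 4)*(2*exp(p) - 7) + exp(2*p) - 7*exp(p) + 10)*exp(p)/(exp(2*p) - 7*exp(p) + 10)^2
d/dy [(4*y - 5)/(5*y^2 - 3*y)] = 5*(-4*y^2 + 10*y - 3)/(y^2*(25*y^2 - 30*y + 9))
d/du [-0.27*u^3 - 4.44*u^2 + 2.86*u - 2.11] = -0.81*u^2 - 8.88*u + 2.86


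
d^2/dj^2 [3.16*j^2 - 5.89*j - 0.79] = 6.32000000000000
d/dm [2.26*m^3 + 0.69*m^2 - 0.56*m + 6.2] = 6.78*m^2 + 1.38*m - 0.56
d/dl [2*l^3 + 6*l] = 6*l^2 + 6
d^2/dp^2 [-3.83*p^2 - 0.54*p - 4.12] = -7.66000000000000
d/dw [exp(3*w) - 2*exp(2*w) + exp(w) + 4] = (3*exp(2*w) - 4*exp(w) + 1)*exp(w)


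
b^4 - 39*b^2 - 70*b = b*(b - 7)*(b + 2)*(b + 5)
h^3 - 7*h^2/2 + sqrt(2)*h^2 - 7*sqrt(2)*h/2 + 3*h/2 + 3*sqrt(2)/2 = (h - 3)*(h - 1/2)*(h + sqrt(2))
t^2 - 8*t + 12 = (t - 6)*(t - 2)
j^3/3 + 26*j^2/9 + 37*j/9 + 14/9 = (j/3 + 1/3)*(j + 2/3)*(j + 7)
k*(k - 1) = k^2 - k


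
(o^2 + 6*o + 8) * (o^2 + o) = o^4 + 7*o^3 + 14*o^2 + 8*o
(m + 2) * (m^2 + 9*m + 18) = m^3 + 11*m^2 + 36*m + 36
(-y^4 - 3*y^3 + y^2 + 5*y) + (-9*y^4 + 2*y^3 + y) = -10*y^4 - y^3 + y^2 + 6*y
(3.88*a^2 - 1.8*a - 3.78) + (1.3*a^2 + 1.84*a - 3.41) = 5.18*a^2 + 0.04*a - 7.19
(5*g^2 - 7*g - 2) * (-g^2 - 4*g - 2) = -5*g^4 - 13*g^3 + 20*g^2 + 22*g + 4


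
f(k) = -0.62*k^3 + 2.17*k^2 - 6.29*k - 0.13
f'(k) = -1.86*k^2 + 4.34*k - 6.29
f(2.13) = -9.67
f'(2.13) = -5.48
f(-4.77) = 146.54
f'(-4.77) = -69.31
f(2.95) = -15.72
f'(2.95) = -9.67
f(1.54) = -6.93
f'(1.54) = -4.02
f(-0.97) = 8.58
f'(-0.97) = -12.25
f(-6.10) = 259.71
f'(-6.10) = -101.97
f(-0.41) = 2.86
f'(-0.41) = -8.38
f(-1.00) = 8.95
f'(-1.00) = -12.49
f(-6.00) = 249.65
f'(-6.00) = -99.29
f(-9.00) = 684.23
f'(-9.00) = -196.01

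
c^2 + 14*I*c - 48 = (c + 6*I)*(c + 8*I)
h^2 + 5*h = h*(h + 5)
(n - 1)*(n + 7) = n^2 + 6*n - 7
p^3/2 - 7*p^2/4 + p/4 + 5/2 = (p/2 + 1/2)*(p - 5/2)*(p - 2)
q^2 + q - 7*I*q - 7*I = (q + 1)*(q - 7*I)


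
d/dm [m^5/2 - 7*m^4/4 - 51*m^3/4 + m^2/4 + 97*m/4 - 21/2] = 5*m^4/2 - 7*m^3 - 153*m^2/4 + m/2 + 97/4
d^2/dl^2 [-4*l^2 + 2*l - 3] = -8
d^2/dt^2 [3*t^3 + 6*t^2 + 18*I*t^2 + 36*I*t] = 18*t + 12 + 36*I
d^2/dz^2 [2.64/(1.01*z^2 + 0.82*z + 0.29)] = (-5.386128*z^2 - 4.372896*z + 2.64*(2.02*z + 0.82)*(4.04*z + 1.64) - 1.546512)/(1.01*z^2 + 0.82*z + 0.29)^3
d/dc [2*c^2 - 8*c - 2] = 4*c - 8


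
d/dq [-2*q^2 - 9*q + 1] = -4*q - 9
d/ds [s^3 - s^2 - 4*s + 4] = 3*s^2 - 2*s - 4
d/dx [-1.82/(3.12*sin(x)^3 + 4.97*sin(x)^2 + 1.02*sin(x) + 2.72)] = (17.0352*sin(x)^2 + 18.0908*sin(x) + 1.8564)*cos(x)/(3.12*sin(x)^3 + 4.97*sin(x)^2 + 1.02*sin(x) + 2.72)^2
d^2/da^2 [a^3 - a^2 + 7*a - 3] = 6*a - 2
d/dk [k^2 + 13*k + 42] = 2*k + 13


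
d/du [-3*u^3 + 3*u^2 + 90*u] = -9*u^2 + 6*u + 90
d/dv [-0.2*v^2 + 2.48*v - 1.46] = 2.48 - 0.4*v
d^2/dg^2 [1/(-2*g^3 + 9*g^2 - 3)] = 6*(-12*g^2*(g - 3)^2 + (2*g - 3)*(2*g^3 - 9*g^2 + 3))/(2*g^3 - 9*g^2 + 3)^3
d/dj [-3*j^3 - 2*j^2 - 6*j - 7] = -9*j^2 - 4*j - 6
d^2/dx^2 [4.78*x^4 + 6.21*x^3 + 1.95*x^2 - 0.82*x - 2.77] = 57.36*x^2 + 37.26*x + 3.9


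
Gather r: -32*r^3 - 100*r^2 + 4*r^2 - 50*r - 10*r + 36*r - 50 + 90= -32*r^3 - 96*r^2 - 24*r + 40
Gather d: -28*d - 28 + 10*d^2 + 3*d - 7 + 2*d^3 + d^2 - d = 2*d^3 + 11*d^2 - 26*d - 35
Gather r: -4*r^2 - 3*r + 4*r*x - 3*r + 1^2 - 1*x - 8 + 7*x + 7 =-4*r^2 + r*(4*x - 6) + 6*x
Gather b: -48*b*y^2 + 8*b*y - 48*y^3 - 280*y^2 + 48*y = b*(-48*y^2 + 8*y) - 48*y^3 - 280*y^2 + 48*y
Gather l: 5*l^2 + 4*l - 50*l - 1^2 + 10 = 5*l^2 - 46*l + 9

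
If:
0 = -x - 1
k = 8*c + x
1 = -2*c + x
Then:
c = -1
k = -9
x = -1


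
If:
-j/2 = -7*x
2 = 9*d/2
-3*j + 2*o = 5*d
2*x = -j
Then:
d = 4/9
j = 0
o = 10/9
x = 0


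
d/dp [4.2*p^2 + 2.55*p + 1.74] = 8.4*p + 2.55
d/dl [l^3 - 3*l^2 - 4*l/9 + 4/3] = 3*l^2 - 6*l - 4/9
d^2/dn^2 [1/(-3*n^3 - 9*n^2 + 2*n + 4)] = 2*(9*(n + 1)*(3*n^3 + 9*n^2 - 2*n - 4) - (9*n^2 + 18*n - 2)^2)/(3*n^3 + 9*n^2 - 2*n - 4)^3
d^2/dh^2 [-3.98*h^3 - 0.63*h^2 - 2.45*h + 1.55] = -23.88*h - 1.26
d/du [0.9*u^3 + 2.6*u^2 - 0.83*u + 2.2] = 2.7*u^2 + 5.2*u - 0.83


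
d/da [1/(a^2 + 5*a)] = (-2*a - 5)/(a^2*(a + 5)^2)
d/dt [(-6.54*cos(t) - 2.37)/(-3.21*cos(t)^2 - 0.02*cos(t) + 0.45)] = (20.9934*cos(t)^2 + 15.2154*cos(t) + 2.9904)*sin(t)/(10.3041*cos(t)^4 + 0.1284*cos(t)^3 - 2.8886*cos(t)^2 - 0.018*cos(t) + 0.2025)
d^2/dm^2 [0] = 0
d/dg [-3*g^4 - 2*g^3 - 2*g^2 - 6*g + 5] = -12*g^3 - 6*g^2 - 4*g - 6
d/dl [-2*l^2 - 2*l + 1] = -4*l - 2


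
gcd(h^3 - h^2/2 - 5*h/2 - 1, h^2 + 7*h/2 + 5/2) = h + 1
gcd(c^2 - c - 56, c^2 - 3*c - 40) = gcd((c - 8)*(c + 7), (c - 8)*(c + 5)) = c - 8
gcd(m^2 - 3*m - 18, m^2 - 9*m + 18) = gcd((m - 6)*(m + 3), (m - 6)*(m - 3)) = m - 6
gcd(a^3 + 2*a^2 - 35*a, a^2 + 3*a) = a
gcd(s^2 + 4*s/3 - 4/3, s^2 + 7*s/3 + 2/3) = s + 2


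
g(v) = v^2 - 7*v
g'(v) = 2*v - 7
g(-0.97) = 7.73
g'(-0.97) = -8.94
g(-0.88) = 6.93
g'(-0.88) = -8.76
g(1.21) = -7.01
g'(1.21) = -4.58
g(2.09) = -10.26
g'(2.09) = -2.82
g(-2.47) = 23.39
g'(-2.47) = -11.94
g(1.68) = -8.94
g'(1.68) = -3.64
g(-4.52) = 52.07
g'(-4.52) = -16.04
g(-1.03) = 8.27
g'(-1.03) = -9.06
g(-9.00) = 144.00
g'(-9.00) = -25.00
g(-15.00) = 330.00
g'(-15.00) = -37.00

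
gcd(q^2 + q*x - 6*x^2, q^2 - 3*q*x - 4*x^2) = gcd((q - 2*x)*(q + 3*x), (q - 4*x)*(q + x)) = 1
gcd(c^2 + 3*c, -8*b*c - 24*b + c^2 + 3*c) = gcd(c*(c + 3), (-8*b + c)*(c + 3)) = c + 3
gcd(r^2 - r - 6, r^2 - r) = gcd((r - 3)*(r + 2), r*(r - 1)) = 1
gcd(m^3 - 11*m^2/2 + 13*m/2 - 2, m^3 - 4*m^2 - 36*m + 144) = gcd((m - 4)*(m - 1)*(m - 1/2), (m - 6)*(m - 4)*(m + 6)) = m - 4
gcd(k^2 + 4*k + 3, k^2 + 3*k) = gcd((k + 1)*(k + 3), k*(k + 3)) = k + 3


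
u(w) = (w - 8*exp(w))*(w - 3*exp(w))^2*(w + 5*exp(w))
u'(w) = (1 - 8*exp(w))*(w - 3*exp(w))^2*(w + 5*exp(w)) + (2 - 6*exp(w))*(w - 8*exp(w))*(w - 3*exp(w))*(w + 5*exp(w)) + (w - 8*exp(w))*(w - 3*exp(w))^2*(5*exp(w) + 1) = -9*w^3*exp(w) + 4*w^3 - 26*w^2*exp(2*w) - 27*w^2*exp(w) + 639*w*exp(3*w) - 26*w*exp(2*w) - 1440*exp(4*w) + 213*exp(3*w)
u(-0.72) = -37.59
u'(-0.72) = -114.76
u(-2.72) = 66.08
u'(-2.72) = -82.71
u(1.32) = -56336.12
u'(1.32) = -228712.67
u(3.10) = -80253626.69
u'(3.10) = -325811834.94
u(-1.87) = 18.56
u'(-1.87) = -37.05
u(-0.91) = -20.42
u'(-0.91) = -70.78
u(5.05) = -209252430229.24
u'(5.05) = -840272736430.72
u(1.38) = -71889.90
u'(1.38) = -292353.78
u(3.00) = -53465855.24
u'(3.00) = -217242854.23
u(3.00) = -53465855.24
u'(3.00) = -217242854.23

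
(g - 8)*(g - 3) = g^2 - 11*g + 24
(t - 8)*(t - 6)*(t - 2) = t^3 - 16*t^2 + 76*t - 96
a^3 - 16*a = a*(a - 4)*(a + 4)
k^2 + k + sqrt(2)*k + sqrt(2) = (k + 1)*(k + sqrt(2))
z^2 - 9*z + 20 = (z - 5)*(z - 4)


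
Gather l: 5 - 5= 0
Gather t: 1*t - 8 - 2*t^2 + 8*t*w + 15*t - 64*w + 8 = -2*t^2 + t*(8*w + 16) - 64*w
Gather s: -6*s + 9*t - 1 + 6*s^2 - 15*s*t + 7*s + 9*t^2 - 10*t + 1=6*s^2 + s*(1 - 15*t) + 9*t^2 - t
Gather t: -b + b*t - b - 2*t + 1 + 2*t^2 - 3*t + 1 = -2*b + 2*t^2 + t*(b - 5) + 2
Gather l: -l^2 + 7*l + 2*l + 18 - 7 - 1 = -l^2 + 9*l + 10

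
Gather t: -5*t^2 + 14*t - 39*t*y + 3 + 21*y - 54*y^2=-5*t^2 + t*(14 - 39*y) - 54*y^2 + 21*y + 3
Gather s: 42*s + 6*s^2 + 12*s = 6*s^2 + 54*s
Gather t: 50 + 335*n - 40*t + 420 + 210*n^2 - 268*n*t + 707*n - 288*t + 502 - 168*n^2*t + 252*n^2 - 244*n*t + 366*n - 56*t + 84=462*n^2 + 1408*n + t*(-168*n^2 - 512*n - 384) + 1056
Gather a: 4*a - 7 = 4*a - 7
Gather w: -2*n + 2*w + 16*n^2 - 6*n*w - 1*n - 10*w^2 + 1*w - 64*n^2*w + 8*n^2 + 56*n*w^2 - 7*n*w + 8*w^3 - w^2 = 24*n^2 - 3*n + 8*w^3 + w^2*(56*n - 11) + w*(-64*n^2 - 13*n + 3)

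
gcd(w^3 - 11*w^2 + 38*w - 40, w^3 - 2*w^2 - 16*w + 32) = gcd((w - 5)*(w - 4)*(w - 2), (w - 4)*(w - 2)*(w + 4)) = w^2 - 6*w + 8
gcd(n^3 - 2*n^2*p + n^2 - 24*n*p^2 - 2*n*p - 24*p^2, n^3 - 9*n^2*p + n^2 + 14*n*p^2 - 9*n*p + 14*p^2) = n + 1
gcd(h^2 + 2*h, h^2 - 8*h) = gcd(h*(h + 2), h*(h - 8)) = h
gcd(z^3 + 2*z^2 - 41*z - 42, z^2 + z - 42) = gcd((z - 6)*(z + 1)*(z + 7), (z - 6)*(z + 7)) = z^2 + z - 42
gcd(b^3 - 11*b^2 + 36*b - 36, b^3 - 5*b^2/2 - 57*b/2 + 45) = b - 6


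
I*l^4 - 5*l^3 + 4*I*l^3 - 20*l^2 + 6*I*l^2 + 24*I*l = l*(l + 4)*(l + 6*I)*(I*l + 1)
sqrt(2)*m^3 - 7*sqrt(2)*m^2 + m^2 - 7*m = m*(m - 7)*(sqrt(2)*m + 1)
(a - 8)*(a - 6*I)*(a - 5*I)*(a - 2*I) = a^4 - 8*a^3 - 13*I*a^3 - 52*a^2 + 104*I*a^2 + 416*a + 60*I*a - 480*I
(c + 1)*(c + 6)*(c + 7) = c^3 + 14*c^2 + 55*c + 42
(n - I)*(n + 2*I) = n^2 + I*n + 2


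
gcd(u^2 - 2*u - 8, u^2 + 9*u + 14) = u + 2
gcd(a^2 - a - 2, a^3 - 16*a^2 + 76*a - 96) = a - 2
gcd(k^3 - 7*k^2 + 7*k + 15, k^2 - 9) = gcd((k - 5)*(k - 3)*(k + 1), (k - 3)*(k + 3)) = k - 3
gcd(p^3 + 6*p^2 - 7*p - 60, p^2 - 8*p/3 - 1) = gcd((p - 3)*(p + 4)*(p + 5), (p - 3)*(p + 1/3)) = p - 3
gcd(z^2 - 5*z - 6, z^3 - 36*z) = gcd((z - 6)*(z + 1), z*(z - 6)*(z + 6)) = z - 6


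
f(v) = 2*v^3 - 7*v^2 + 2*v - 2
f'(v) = 6*v^2 - 14*v + 2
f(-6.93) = -1017.66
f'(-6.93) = 387.17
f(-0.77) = -8.60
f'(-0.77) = 16.34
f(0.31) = -1.99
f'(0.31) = -1.76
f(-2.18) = -60.35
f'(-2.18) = 61.03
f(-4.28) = -295.59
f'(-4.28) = 171.83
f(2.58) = -9.09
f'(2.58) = 5.82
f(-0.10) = -2.27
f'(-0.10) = 3.46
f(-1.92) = -45.80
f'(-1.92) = 51.00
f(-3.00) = -125.00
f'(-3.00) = 98.00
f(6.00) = 190.00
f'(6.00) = 134.00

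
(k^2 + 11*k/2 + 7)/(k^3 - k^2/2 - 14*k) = (k + 2)/(k*(k - 4))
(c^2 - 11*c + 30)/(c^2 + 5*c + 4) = (c^2 - 11*c + 30)/(c^2 + 5*c + 4)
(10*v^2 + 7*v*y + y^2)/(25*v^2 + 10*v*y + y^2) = (2*v + y)/(5*v + y)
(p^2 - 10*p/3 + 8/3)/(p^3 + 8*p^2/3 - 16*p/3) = (p - 2)/(p*(p + 4))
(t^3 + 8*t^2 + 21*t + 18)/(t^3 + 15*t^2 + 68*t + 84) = (t^2 + 6*t + 9)/(t^2 + 13*t + 42)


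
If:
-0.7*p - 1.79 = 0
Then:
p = -2.56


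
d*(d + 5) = d^2 + 5*d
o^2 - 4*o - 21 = (o - 7)*(o + 3)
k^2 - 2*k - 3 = (k - 3)*(k + 1)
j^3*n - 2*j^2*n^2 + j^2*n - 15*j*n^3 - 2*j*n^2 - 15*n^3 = (j - 5*n)*(j + 3*n)*(j*n + n)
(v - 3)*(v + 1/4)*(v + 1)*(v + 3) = v^4 + 5*v^3/4 - 35*v^2/4 - 45*v/4 - 9/4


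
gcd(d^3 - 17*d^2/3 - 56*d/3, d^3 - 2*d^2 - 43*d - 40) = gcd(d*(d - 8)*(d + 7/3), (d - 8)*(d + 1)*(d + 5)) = d - 8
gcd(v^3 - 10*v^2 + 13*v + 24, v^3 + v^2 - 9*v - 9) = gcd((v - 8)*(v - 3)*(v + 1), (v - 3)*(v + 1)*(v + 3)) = v^2 - 2*v - 3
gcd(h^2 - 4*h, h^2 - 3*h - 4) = h - 4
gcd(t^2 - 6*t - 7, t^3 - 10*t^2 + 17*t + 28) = t^2 - 6*t - 7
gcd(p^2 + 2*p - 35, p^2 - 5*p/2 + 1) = 1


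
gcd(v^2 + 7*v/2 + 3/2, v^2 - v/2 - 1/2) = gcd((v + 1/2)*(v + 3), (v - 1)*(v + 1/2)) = v + 1/2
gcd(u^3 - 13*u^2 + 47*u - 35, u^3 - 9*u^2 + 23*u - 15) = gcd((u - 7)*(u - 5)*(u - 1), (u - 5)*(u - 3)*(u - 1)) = u^2 - 6*u + 5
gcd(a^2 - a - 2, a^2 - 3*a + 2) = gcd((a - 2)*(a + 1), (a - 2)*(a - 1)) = a - 2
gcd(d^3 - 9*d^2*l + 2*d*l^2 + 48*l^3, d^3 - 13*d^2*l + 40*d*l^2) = d - 8*l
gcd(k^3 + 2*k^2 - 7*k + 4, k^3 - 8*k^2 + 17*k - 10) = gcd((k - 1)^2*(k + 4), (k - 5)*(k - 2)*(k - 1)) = k - 1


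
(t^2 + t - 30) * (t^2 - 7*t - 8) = t^4 - 6*t^3 - 45*t^2 + 202*t + 240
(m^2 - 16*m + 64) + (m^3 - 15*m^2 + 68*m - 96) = m^3 - 14*m^2 + 52*m - 32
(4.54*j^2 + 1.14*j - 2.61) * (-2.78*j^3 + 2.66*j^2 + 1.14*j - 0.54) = -12.6212*j^5 + 8.9072*j^4 + 15.4638*j^3 - 8.0946*j^2 - 3.591*j + 1.4094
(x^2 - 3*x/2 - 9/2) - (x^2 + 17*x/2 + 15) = -10*x - 39/2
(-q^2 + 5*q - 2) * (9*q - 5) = -9*q^3 + 50*q^2 - 43*q + 10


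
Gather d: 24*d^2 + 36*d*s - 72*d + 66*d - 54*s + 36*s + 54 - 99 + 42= 24*d^2 + d*(36*s - 6) - 18*s - 3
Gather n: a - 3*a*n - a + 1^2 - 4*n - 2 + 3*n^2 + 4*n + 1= -3*a*n + 3*n^2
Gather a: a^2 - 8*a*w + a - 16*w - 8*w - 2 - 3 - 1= a^2 + a*(1 - 8*w) - 24*w - 6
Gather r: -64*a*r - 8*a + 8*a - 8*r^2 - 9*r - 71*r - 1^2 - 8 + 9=-8*r^2 + r*(-64*a - 80)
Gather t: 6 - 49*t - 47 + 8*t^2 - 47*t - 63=8*t^2 - 96*t - 104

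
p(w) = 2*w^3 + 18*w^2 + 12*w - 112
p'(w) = 6*w^2 + 36*w + 12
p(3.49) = 234.14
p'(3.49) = 210.72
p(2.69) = 89.46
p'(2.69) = 152.26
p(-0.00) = -112.00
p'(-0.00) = 12.00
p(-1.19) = -104.16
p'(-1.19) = -22.34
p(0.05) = -111.35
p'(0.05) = 13.82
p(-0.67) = -112.56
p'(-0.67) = -9.43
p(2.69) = 89.46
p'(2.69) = 152.26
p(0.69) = -94.49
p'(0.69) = 39.70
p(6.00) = 1040.00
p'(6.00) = 444.00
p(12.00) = 6080.00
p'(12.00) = 1308.00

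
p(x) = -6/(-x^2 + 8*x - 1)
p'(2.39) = 0.13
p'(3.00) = 0.06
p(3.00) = -0.43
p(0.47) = -2.36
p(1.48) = -0.69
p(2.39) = -0.48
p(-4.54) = 0.10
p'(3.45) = 0.03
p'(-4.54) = 0.03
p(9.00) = 0.60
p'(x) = -6*(2*x - 8)/(-x^2 + 8*x - 1)^2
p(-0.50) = 1.14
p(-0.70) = 0.85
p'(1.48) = 0.40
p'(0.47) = 6.57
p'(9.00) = -0.60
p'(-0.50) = 1.96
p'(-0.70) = 1.12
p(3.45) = -0.41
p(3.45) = -0.41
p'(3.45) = 0.03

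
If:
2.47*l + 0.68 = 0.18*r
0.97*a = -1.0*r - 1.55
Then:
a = -1.03092783505155*r - 1.5979381443299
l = 0.0728744939271255*r - 0.275303643724696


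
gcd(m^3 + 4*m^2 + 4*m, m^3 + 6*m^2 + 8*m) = m^2 + 2*m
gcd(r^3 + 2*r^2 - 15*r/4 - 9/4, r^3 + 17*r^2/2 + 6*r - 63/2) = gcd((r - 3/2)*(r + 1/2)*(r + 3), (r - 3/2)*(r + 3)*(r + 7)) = r^2 + 3*r/2 - 9/2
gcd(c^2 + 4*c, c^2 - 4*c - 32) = c + 4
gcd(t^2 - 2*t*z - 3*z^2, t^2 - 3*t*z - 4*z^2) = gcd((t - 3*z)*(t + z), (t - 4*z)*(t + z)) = t + z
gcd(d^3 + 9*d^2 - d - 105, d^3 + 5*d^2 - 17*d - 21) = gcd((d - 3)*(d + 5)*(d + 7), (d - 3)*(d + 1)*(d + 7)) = d^2 + 4*d - 21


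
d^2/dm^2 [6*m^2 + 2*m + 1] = 12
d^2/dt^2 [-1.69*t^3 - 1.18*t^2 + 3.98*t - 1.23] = -10.14*t - 2.36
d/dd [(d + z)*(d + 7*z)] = 2*d + 8*z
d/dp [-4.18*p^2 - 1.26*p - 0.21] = -8.36*p - 1.26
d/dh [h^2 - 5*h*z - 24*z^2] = 2*h - 5*z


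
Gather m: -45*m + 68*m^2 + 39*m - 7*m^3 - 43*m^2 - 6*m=-7*m^3 + 25*m^2 - 12*m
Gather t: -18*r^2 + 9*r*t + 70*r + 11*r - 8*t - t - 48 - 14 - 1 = -18*r^2 + 81*r + t*(9*r - 9) - 63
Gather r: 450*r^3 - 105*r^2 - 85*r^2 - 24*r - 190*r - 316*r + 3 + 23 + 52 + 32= 450*r^3 - 190*r^2 - 530*r + 110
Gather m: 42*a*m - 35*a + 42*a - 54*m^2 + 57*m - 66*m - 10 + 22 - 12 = 7*a - 54*m^2 + m*(42*a - 9)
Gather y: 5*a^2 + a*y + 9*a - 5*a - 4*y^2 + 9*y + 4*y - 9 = 5*a^2 + 4*a - 4*y^2 + y*(a + 13) - 9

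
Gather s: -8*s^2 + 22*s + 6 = -8*s^2 + 22*s + 6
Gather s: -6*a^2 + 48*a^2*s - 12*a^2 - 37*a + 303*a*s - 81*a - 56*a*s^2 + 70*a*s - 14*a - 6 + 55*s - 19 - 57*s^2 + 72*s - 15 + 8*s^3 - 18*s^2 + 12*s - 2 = -18*a^2 - 132*a + 8*s^3 + s^2*(-56*a - 75) + s*(48*a^2 + 373*a + 139) - 42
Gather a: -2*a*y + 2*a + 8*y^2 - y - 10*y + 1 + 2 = a*(2 - 2*y) + 8*y^2 - 11*y + 3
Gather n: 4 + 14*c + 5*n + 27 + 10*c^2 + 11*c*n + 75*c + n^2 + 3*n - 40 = 10*c^2 + 89*c + n^2 + n*(11*c + 8) - 9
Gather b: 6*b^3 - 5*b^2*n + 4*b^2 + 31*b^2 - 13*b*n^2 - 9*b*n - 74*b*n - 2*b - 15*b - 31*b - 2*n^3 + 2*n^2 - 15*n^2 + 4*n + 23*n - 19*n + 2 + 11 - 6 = 6*b^3 + b^2*(35 - 5*n) + b*(-13*n^2 - 83*n - 48) - 2*n^3 - 13*n^2 + 8*n + 7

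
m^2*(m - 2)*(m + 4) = m^4 + 2*m^3 - 8*m^2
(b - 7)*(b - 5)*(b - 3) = b^3 - 15*b^2 + 71*b - 105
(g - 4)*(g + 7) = g^2 + 3*g - 28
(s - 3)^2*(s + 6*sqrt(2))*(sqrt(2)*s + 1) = sqrt(2)*s^4 - 6*sqrt(2)*s^3 + 13*s^3 - 78*s^2 + 15*sqrt(2)*s^2 - 36*sqrt(2)*s + 117*s + 54*sqrt(2)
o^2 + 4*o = o*(o + 4)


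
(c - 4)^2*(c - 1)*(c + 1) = c^4 - 8*c^3 + 15*c^2 + 8*c - 16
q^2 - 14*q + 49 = (q - 7)^2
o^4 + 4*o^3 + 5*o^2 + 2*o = o*(o + 1)^2*(o + 2)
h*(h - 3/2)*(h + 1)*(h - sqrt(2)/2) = h^4 - sqrt(2)*h^3/2 - h^3/2 - 3*h^2/2 + sqrt(2)*h^2/4 + 3*sqrt(2)*h/4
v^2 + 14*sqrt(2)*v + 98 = (v + 7*sqrt(2))^2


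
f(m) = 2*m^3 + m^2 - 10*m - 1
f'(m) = 6*m^2 + 2*m - 10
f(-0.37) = 2.74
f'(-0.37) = -9.92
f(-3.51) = -40.07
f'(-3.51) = 56.90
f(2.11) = 1.14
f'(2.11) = 20.93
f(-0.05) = -0.50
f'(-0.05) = -10.08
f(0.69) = -6.77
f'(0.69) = -5.76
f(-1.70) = 9.06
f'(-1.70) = 3.94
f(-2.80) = -9.06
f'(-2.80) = 31.44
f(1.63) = -5.98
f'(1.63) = 9.20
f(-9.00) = -1288.00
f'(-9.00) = 458.00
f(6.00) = 407.00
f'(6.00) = 218.00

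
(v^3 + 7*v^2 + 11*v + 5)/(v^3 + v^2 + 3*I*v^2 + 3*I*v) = (v^2 + 6*v + 5)/(v*(v + 3*I))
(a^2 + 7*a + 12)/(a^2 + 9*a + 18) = (a + 4)/(a + 6)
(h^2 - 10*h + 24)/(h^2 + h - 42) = (h - 4)/(h + 7)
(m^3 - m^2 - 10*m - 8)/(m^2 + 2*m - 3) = (m^3 - m^2 - 10*m - 8)/(m^2 + 2*m - 3)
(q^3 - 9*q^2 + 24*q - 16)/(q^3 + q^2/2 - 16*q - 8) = 2*(q^2 - 5*q + 4)/(2*q^2 + 9*q + 4)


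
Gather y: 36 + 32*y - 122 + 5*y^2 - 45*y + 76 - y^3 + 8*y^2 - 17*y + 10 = -y^3 + 13*y^2 - 30*y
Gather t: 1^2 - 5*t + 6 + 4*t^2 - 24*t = 4*t^2 - 29*t + 7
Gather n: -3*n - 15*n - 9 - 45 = -18*n - 54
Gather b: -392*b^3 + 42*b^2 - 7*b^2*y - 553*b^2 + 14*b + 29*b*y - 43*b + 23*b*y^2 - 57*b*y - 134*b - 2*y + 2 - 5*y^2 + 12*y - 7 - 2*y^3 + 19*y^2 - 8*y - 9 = -392*b^3 + b^2*(-7*y - 511) + b*(23*y^2 - 28*y - 163) - 2*y^3 + 14*y^2 + 2*y - 14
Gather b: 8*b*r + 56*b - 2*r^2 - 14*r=b*(8*r + 56) - 2*r^2 - 14*r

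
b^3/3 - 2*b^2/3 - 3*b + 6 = (b/3 + 1)*(b - 3)*(b - 2)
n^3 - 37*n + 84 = (n - 4)*(n - 3)*(n + 7)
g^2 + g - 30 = (g - 5)*(g + 6)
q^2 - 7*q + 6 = (q - 6)*(q - 1)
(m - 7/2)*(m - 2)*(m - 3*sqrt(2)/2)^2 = m^4 - 11*m^3/2 - 3*sqrt(2)*m^3 + 23*m^2/2 + 33*sqrt(2)*m^2/2 - 21*sqrt(2)*m - 99*m/4 + 63/2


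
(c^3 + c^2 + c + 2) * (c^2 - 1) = c^5 + c^4 + c^2 - c - 2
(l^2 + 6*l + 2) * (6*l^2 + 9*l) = 6*l^4 + 45*l^3 + 66*l^2 + 18*l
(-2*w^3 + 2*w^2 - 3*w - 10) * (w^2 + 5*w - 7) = -2*w^5 - 8*w^4 + 21*w^3 - 39*w^2 - 29*w + 70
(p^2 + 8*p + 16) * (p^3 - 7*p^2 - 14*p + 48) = p^5 + p^4 - 54*p^3 - 176*p^2 + 160*p + 768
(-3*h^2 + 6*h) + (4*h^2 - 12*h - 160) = h^2 - 6*h - 160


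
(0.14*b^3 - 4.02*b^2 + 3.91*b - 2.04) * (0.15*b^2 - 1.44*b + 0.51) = 0.021*b^5 - 0.8046*b^4 + 6.4467*b^3 - 7.9866*b^2 + 4.9317*b - 1.0404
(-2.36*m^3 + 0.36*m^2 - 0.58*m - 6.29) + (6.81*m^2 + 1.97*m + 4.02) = -2.36*m^3 + 7.17*m^2 + 1.39*m - 2.27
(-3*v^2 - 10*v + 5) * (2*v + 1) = -6*v^3 - 23*v^2 + 5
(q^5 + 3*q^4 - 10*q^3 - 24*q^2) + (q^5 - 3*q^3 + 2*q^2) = 2*q^5 + 3*q^4 - 13*q^3 - 22*q^2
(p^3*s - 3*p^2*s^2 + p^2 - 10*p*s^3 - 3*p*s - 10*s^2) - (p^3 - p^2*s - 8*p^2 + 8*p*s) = p^3*s - p^3 - 3*p^2*s^2 + p^2*s + 9*p^2 - 10*p*s^3 - 11*p*s - 10*s^2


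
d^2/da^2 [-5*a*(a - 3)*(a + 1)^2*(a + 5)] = -100*a^3 - 240*a^2 + 300*a + 280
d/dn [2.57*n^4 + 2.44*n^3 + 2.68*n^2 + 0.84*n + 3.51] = 10.28*n^3 + 7.32*n^2 + 5.36*n + 0.84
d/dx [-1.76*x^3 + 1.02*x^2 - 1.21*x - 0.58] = -5.28*x^2 + 2.04*x - 1.21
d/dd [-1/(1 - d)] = -1/(d - 1)^2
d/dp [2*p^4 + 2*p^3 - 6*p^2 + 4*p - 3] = 8*p^3 + 6*p^2 - 12*p + 4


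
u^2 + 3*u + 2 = (u + 1)*(u + 2)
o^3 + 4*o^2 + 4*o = o*(o + 2)^2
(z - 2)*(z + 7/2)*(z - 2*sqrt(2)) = z^3 - 2*sqrt(2)*z^2 + 3*z^2/2 - 7*z - 3*sqrt(2)*z + 14*sqrt(2)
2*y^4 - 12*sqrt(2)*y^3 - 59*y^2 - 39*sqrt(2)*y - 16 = (y - 8*sqrt(2))*(y + sqrt(2))*(sqrt(2)*y + 1)^2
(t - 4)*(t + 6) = t^2 + 2*t - 24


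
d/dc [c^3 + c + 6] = 3*c^2 + 1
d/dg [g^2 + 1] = 2*g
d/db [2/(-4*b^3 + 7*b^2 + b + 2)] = 2*(12*b^2 - 14*b - 1)/(-4*b^3 + 7*b^2 + b + 2)^2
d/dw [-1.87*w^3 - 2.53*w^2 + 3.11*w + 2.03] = -5.61*w^2 - 5.06*w + 3.11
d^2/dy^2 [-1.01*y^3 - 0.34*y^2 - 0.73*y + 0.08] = -6.06*y - 0.68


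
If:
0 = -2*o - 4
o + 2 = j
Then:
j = 0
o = -2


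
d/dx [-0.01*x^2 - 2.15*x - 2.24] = -0.02*x - 2.15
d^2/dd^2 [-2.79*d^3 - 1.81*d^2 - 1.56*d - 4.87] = -16.74*d - 3.62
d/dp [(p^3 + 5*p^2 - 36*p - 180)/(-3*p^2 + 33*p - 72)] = (-p^4 + 22*p^3 - 53*p^2 - 600*p + 2844)/(3*(p^4 - 22*p^3 + 169*p^2 - 528*p + 576))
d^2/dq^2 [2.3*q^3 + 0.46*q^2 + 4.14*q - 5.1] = 13.8*q + 0.92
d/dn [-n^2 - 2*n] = -2*n - 2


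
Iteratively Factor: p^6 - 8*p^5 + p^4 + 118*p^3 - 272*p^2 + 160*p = (p - 2)*(p^5 - 6*p^4 - 11*p^3 + 96*p^2 - 80*p) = (p - 4)*(p - 2)*(p^4 - 2*p^3 - 19*p^2 + 20*p) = (p - 5)*(p - 4)*(p - 2)*(p^3 + 3*p^2 - 4*p) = p*(p - 5)*(p - 4)*(p - 2)*(p^2 + 3*p - 4) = p*(p - 5)*(p - 4)*(p - 2)*(p + 4)*(p - 1)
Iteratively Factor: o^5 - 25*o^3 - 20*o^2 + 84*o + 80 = (o - 5)*(o^4 + 5*o^3 - 20*o - 16) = (o - 5)*(o + 1)*(o^3 + 4*o^2 - 4*o - 16) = (o - 5)*(o + 1)*(o + 2)*(o^2 + 2*o - 8) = (o - 5)*(o - 2)*(o + 1)*(o + 2)*(o + 4)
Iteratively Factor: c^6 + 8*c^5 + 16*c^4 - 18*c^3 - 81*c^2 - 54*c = (c + 3)*(c^5 + 5*c^4 + c^3 - 21*c^2 - 18*c) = (c + 3)^2*(c^4 + 2*c^3 - 5*c^2 - 6*c) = (c + 1)*(c + 3)^2*(c^3 + c^2 - 6*c) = (c + 1)*(c + 3)^3*(c^2 - 2*c) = (c - 2)*(c + 1)*(c + 3)^3*(c)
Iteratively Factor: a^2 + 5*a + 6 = (a + 2)*(a + 3)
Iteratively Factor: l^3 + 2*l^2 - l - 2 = (l - 1)*(l^2 + 3*l + 2) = (l - 1)*(l + 2)*(l + 1)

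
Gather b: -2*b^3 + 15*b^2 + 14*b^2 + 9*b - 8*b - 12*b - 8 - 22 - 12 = -2*b^3 + 29*b^2 - 11*b - 42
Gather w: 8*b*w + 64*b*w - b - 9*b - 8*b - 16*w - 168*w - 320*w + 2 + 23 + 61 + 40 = -18*b + w*(72*b - 504) + 126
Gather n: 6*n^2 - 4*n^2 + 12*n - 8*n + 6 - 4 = 2*n^2 + 4*n + 2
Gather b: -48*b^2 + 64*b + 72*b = -48*b^2 + 136*b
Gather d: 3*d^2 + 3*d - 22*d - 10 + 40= 3*d^2 - 19*d + 30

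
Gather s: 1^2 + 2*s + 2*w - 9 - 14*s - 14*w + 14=-12*s - 12*w + 6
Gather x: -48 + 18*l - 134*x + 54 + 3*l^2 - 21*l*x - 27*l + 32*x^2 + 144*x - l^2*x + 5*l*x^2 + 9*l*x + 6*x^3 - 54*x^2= 3*l^2 - 9*l + 6*x^3 + x^2*(5*l - 22) + x*(-l^2 - 12*l + 10) + 6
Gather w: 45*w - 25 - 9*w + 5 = 36*w - 20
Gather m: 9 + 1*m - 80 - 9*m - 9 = -8*m - 80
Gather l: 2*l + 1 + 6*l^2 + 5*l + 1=6*l^2 + 7*l + 2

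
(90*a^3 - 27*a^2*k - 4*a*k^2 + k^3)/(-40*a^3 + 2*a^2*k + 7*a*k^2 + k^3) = (-18*a^2 + 9*a*k - k^2)/(8*a^2 - 2*a*k - k^2)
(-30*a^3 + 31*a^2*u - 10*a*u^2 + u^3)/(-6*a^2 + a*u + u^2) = (15*a^2 - 8*a*u + u^2)/(3*a + u)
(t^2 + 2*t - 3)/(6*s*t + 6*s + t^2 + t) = (t^2 + 2*t - 3)/(6*s*t + 6*s + t^2 + t)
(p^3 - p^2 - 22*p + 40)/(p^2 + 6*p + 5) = (p^2 - 6*p + 8)/(p + 1)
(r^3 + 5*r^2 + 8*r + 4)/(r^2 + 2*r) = r + 3 + 2/r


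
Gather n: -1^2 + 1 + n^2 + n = n^2 + n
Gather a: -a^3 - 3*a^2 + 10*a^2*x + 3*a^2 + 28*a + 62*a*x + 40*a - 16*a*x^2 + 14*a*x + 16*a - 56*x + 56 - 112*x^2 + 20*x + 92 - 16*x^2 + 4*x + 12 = -a^3 + 10*a^2*x + a*(-16*x^2 + 76*x + 84) - 128*x^2 - 32*x + 160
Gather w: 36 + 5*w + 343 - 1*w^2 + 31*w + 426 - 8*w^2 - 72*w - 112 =-9*w^2 - 36*w + 693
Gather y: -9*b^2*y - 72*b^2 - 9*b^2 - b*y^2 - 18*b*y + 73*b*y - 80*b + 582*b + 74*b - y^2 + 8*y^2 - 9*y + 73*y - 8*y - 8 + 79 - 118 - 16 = -81*b^2 + 576*b + y^2*(7 - b) + y*(-9*b^2 + 55*b + 56) - 63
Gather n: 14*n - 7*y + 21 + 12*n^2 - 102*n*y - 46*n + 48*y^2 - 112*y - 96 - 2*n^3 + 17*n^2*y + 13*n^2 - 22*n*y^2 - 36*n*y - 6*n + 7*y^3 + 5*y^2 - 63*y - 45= -2*n^3 + n^2*(17*y + 25) + n*(-22*y^2 - 138*y - 38) + 7*y^3 + 53*y^2 - 182*y - 120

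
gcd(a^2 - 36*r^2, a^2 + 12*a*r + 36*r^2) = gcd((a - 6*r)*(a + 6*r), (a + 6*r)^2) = a + 6*r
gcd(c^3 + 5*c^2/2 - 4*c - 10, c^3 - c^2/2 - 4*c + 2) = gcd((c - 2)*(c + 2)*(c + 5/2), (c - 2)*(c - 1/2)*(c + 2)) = c^2 - 4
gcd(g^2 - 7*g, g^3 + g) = g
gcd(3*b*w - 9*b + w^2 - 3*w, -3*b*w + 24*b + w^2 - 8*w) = 1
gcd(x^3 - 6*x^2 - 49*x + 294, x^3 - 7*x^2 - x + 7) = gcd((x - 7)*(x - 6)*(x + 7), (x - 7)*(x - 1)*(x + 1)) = x - 7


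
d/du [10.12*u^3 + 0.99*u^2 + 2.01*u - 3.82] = 30.36*u^2 + 1.98*u + 2.01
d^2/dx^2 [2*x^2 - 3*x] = 4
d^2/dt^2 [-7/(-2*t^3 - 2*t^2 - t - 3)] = 14*(-2*(3*t + 1)*(2*t^3 + 2*t^2 + t + 3) + (6*t^2 + 4*t + 1)^2)/(2*t^3 + 2*t^2 + t + 3)^3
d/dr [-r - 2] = -1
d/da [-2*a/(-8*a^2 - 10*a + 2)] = (4*a^2 - a*(8*a + 5) + 5*a - 1)/(4*a^2 + 5*a - 1)^2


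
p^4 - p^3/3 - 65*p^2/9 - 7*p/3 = p*(p - 3)*(p + 1/3)*(p + 7/3)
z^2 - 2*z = z*(z - 2)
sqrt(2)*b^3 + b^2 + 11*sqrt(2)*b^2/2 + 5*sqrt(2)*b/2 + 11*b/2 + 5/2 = (b + 1/2)*(b + 5)*(sqrt(2)*b + 1)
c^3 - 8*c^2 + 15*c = c*(c - 5)*(c - 3)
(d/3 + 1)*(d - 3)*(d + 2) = d^3/3 + 2*d^2/3 - 3*d - 6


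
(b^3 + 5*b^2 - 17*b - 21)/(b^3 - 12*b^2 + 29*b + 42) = (b^2 + 4*b - 21)/(b^2 - 13*b + 42)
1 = 1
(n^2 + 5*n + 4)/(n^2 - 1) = (n + 4)/(n - 1)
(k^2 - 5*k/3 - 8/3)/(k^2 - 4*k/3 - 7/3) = (3*k - 8)/(3*k - 7)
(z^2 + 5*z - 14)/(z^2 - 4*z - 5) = (-z^2 - 5*z + 14)/(-z^2 + 4*z + 5)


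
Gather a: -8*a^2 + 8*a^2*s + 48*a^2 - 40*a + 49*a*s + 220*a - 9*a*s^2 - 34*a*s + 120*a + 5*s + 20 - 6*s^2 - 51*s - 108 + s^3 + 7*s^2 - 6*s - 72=a^2*(8*s + 40) + a*(-9*s^2 + 15*s + 300) + s^3 + s^2 - 52*s - 160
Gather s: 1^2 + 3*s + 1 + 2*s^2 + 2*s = 2*s^2 + 5*s + 2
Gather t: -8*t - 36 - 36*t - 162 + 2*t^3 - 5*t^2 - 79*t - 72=2*t^3 - 5*t^2 - 123*t - 270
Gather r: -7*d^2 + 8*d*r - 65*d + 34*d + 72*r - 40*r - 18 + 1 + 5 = -7*d^2 - 31*d + r*(8*d + 32) - 12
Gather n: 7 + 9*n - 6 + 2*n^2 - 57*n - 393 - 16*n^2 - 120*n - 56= -14*n^2 - 168*n - 448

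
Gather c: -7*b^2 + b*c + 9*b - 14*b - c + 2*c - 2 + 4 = -7*b^2 - 5*b + c*(b + 1) + 2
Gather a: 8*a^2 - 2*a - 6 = 8*a^2 - 2*a - 6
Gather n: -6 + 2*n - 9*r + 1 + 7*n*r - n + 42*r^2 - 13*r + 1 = n*(7*r + 1) + 42*r^2 - 22*r - 4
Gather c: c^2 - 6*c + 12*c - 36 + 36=c^2 + 6*c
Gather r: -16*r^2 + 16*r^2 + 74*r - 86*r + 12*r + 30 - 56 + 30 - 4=0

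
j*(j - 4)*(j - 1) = j^3 - 5*j^2 + 4*j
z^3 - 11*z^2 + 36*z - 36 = (z - 6)*(z - 3)*(z - 2)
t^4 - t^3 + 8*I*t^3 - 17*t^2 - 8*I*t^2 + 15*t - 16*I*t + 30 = (t - 2)*(t + 1)*(t + 3*I)*(t + 5*I)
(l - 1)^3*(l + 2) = l^4 - l^3 - 3*l^2 + 5*l - 2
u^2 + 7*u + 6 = (u + 1)*(u + 6)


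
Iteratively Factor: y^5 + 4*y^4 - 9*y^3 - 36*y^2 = (y)*(y^4 + 4*y^3 - 9*y^2 - 36*y) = y*(y + 3)*(y^3 + y^2 - 12*y) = y^2*(y + 3)*(y^2 + y - 12) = y^2*(y - 3)*(y + 3)*(y + 4)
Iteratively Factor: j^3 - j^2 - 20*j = (j - 5)*(j^2 + 4*j) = (j - 5)*(j + 4)*(j)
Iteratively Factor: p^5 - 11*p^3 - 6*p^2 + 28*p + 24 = (p - 2)*(p^4 + 2*p^3 - 7*p^2 - 20*p - 12) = (p - 2)*(p + 2)*(p^3 - 7*p - 6) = (p - 2)*(p + 1)*(p + 2)*(p^2 - p - 6) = (p - 3)*(p - 2)*(p + 1)*(p + 2)*(p + 2)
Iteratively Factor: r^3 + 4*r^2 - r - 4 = (r + 4)*(r^2 - 1) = (r + 1)*(r + 4)*(r - 1)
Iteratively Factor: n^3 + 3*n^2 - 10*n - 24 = (n - 3)*(n^2 + 6*n + 8) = (n - 3)*(n + 4)*(n + 2)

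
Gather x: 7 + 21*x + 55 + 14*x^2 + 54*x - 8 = 14*x^2 + 75*x + 54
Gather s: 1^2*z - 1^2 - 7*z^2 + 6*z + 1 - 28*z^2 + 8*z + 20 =-35*z^2 + 15*z + 20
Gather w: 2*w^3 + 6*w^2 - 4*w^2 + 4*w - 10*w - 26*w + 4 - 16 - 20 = 2*w^3 + 2*w^2 - 32*w - 32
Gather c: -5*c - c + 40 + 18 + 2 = 60 - 6*c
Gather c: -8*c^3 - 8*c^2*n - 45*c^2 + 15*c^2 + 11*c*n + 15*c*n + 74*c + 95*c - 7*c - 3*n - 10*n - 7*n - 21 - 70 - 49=-8*c^3 + c^2*(-8*n - 30) + c*(26*n + 162) - 20*n - 140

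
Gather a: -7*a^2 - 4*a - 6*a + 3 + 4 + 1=-7*a^2 - 10*a + 8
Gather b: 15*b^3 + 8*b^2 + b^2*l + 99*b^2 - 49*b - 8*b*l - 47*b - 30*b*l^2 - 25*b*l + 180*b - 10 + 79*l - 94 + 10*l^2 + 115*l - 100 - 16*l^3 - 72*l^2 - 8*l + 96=15*b^3 + b^2*(l + 107) + b*(-30*l^2 - 33*l + 84) - 16*l^3 - 62*l^2 + 186*l - 108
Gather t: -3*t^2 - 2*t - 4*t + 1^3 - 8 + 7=-3*t^2 - 6*t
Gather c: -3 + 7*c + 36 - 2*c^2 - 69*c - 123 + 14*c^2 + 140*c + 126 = 12*c^2 + 78*c + 36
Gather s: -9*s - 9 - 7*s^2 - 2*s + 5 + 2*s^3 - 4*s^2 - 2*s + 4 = 2*s^3 - 11*s^2 - 13*s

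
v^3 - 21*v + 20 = (v - 4)*(v - 1)*(v + 5)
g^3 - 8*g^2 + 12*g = g*(g - 6)*(g - 2)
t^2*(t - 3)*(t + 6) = t^4 + 3*t^3 - 18*t^2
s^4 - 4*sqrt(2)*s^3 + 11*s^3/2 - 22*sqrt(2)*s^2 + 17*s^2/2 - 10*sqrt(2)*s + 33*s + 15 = (s + 1/2)*(s + 5)*(s - 3*sqrt(2))*(s - sqrt(2))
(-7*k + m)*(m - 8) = -7*k*m + 56*k + m^2 - 8*m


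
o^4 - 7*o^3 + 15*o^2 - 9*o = o*(o - 3)^2*(o - 1)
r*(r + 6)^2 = r^3 + 12*r^2 + 36*r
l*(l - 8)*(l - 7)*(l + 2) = l^4 - 13*l^3 + 26*l^2 + 112*l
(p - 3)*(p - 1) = p^2 - 4*p + 3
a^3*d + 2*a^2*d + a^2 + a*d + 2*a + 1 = (a + 1)^2*(a*d + 1)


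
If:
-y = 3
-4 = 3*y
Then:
No Solution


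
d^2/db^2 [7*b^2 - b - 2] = 14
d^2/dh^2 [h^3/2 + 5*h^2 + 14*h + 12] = 3*h + 10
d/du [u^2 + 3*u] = 2*u + 3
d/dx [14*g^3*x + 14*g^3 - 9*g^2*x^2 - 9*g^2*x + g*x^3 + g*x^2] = g*(14*g^2 - 18*g*x - 9*g + 3*x^2 + 2*x)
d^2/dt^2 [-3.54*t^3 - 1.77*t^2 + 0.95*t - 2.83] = -21.24*t - 3.54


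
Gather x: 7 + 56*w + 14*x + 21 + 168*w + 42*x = 224*w + 56*x + 28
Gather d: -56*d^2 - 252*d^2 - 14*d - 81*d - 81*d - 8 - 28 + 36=-308*d^2 - 176*d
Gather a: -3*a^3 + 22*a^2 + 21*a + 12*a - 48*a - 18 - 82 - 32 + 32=-3*a^3 + 22*a^2 - 15*a - 100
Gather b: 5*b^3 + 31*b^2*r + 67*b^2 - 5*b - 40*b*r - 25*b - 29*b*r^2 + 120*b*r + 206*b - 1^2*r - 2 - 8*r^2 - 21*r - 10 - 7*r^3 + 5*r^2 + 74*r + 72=5*b^3 + b^2*(31*r + 67) + b*(-29*r^2 + 80*r + 176) - 7*r^3 - 3*r^2 + 52*r + 60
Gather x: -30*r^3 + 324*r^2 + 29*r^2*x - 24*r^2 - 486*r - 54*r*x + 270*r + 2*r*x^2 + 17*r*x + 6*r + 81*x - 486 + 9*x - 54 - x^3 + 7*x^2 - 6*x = -30*r^3 + 300*r^2 - 210*r - x^3 + x^2*(2*r + 7) + x*(29*r^2 - 37*r + 84) - 540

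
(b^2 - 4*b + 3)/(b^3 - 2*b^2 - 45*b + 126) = (b - 1)/(b^2 + b - 42)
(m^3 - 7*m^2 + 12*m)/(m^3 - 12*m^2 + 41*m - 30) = m*(m^2 - 7*m + 12)/(m^3 - 12*m^2 + 41*m - 30)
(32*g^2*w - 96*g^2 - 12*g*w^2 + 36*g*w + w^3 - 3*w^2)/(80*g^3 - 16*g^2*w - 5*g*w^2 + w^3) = (-8*g*w + 24*g + w^2 - 3*w)/(-20*g^2 - g*w + w^2)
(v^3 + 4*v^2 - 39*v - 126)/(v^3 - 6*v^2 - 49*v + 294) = (v + 3)/(v - 7)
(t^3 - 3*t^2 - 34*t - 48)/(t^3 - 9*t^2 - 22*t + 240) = (t^2 + 5*t + 6)/(t^2 - t - 30)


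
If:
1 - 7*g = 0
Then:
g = 1/7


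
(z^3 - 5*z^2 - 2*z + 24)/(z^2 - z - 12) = (z^2 - z - 6)/(z + 3)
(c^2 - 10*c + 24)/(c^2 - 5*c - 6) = (c - 4)/(c + 1)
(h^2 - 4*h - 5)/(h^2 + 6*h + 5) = (h - 5)/(h + 5)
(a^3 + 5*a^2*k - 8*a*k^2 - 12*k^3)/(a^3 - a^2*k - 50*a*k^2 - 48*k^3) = (a - 2*k)/(a - 8*k)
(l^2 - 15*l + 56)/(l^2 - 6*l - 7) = (l - 8)/(l + 1)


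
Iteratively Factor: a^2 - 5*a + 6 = (a - 2)*(a - 3)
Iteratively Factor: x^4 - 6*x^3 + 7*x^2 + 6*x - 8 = (x - 1)*(x^3 - 5*x^2 + 2*x + 8) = (x - 4)*(x - 1)*(x^2 - x - 2) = (x - 4)*(x - 2)*(x - 1)*(x + 1)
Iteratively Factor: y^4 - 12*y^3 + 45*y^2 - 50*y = (y)*(y^3 - 12*y^2 + 45*y - 50) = y*(y - 5)*(y^2 - 7*y + 10) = y*(y - 5)*(y - 2)*(y - 5)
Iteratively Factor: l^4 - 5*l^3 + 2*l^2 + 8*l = (l - 4)*(l^3 - l^2 - 2*l) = (l - 4)*(l - 2)*(l^2 + l) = (l - 4)*(l - 2)*(l + 1)*(l)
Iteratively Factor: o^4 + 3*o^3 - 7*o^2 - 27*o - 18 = (o + 3)*(o^3 - 7*o - 6) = (o + 1)*(o + 3)*(o^2 - o - 6) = (o - 3)*(o + 1)*(o + 3)*(o + 2)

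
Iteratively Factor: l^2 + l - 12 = (l + 4)*(l - 3)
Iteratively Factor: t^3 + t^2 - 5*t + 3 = (t - 1)*(t^2 + 2*t - 3) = (t - 1)^2*(t + 3)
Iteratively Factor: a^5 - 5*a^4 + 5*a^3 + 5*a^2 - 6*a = (a)*(a^4 - 5*a^3 + 5*a^2 + 5*a - 6) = a*(a - 3)*(a^3 - 2*a^2 - a + 2) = a*(a - 3)*(a + 1)*(a^2 - 3*a + 2) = a*(a - 3)*(a - 1)*(a + 1)*(a - 2)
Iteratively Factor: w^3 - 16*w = (w + 4)*(w^2 - 4*w) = (w - 4)*(w + 4)*(w)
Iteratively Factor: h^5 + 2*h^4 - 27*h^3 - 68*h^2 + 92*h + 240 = (h + 3)*(h^4 - h^3 - 24*h^2 + 4*h + 80) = (h + 2)*(h + 3)*(h^3 - 3*h^2 - 18*h + 40) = (h - 5)*(h + 2)*(h + 3)*(h^2 + 2*h - 8) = (h - 5)*(h + 2)*(h + 3)*(h + 4)*(h - 2)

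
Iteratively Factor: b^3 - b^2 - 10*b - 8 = (b + 2)*(b^2 - 3*b - 4) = (b + 1)*(b + 2)*(b - 4)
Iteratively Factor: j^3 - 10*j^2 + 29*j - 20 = (j - 4)*(j^2 - 6*j + 5) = (j - 5)*(j - 4)*(j - 1)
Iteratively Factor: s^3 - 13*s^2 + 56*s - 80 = (s - 5)*(s^2 - 8*s + 16) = (s - 5)*(s - 4)*(s - 4)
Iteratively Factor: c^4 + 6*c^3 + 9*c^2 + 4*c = (c + 4)*(c^3 + 2*c^2 + c) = (c + 1)*(c + 4)*(c^2 + c) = c*(c + 1)*(c + 4)*(c + 1)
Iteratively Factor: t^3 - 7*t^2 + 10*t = (t - 2)*(t^2 - 5*t) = t*(t - 2)*(t - 5)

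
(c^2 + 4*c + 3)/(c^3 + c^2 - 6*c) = (c + 1)/(c*(c - 2))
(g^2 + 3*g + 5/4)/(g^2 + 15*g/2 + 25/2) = (g + 1/2)/(g + 5)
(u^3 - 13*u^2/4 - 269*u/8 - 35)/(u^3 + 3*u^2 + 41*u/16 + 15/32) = 4*(2*u^2 - 9*u - 56)/(8*u^2 + 14*u + 3)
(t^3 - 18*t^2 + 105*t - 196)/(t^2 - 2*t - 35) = (t^2 - 11*t + 28)/(t + 5)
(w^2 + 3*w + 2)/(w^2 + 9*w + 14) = (w + 1)/(w + 7)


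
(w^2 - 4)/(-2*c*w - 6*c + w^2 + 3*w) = (4 - w^2)/(2*c*w + 6*c - w^2 - 3*w)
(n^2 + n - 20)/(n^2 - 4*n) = (n + 5)/n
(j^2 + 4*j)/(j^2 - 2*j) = (j + 4)/(j - 2)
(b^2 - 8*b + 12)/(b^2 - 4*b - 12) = (b - 2)/(b + 2)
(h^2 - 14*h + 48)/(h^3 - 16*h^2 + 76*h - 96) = 1/(h - 2)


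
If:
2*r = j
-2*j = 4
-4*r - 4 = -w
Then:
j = -2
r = -1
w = 0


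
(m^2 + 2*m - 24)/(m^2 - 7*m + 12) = (m + 6)/(m - 3)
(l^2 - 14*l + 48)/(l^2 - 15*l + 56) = (l - 6)/(l - 7)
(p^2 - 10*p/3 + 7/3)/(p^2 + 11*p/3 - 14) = (p - 1)/(p + 6)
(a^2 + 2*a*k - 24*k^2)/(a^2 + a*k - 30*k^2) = (a - 4*k)/(a - 5*k)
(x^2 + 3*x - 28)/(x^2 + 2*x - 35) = (x - 4)/(x - 5)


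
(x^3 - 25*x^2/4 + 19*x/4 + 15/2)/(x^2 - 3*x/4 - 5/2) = (4*x^2 - 17*x - 15)/(4*x + 5)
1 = 1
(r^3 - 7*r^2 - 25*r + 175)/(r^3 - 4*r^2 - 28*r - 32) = (-r^3 + 7*r^2 + 25*r - 175)/(-r^3 + 4*r^2 + 28*r + 32)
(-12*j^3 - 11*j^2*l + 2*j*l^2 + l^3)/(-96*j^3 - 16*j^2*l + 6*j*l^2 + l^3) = (3*j^2 + 2*j*l - l^2)/(24*j^2 - 2*j*l - l^2)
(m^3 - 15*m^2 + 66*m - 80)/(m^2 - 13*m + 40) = m - 2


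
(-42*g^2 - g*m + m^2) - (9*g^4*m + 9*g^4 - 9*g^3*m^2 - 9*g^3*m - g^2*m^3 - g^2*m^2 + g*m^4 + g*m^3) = -9*g^4*m - 9*g^4 + 9*g^3*m^2 + 9*g^3*m + g^2*m^3 + g^2*m^2 - 42*g^2 - g*m^4 - g*m^3 - g*m + m^2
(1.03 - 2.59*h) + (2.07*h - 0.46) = 0.57 - 0.52*h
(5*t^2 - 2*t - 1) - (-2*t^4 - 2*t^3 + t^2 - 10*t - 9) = 2*t^4 + 2*t^3 + 4*t^2 + 8*t + 8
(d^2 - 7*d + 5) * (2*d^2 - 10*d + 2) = 2*d^4 - 24*d^3 + 82*d^2 - 64*d + 10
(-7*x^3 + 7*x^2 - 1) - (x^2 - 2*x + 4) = -7*x^3 + 6*x^2 + 2*x - 5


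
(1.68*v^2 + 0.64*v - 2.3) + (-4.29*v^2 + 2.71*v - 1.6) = -2.61*v^2 + 3.35*v - 3.9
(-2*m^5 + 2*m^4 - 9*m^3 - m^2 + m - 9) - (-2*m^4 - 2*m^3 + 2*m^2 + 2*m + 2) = -2*m^5 + 4*m^4 - 7*m^3 - 3*m^2 - m - 11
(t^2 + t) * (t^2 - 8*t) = t^4 - 7*t^3 - 8*t^2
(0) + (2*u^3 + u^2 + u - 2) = 2*u^3 + u^2 + u - 2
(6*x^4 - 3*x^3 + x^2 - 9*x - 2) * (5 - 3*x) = -18*x^5 + 39*x^4 - 18*x^3 + 32*x^2 - 39*x - 10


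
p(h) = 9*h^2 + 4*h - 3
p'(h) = 18*h + 4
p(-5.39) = 236.91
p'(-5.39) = -93.02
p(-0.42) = -3.09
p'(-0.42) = -3.56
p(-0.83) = -0.12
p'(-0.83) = -10.94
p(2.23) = 50.68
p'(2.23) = 44.14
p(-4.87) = 190.97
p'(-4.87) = -83.66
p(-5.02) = 203.72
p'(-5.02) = -86.36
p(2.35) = 56.10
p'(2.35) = 46.30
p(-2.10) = 28.29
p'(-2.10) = -33.80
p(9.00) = 762.00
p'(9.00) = 166.00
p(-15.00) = 1962.00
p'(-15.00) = -266.00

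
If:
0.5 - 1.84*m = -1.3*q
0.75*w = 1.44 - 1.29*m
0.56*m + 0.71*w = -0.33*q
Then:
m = 6.37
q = 8.63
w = -9.03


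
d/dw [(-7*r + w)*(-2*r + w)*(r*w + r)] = r*(14*r^2 - 18*r*w - 9*r + 3*w^2 + 2*w)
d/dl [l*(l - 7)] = 2*l - 7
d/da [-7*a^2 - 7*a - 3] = -14*a - 7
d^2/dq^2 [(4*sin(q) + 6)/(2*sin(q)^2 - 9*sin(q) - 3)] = 2*(8*sin(q)^5 + 84*sin(q)^4 - 106*sin(q)^3 + 189*sin(q)^2 + 189*sin(q) - 414)/(9*sin(q) + cos(2*q) + 2)^3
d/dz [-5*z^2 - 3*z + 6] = -10*z - 3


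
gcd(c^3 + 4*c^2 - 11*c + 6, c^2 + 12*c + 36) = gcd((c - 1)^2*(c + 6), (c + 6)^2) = c + 6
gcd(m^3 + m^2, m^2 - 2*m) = m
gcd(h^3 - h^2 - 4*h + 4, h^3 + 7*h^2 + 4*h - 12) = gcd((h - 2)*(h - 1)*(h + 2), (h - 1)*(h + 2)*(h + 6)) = h^2 + h - 2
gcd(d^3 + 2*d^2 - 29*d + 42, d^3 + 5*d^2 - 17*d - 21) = d^2 + 4*d - 21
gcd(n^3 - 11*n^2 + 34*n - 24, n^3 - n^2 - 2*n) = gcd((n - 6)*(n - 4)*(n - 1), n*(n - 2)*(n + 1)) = 1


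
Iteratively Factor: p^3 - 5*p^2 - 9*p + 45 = (p + 3)*(p^2 - 8*p + 15) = (p - 5)*(p + 3)*(p - 3)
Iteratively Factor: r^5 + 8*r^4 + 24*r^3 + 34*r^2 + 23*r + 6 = (r + 1)*(r^4 + 7*r^3 + 17*r^2 + 17*r + 6) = (r + 1)*(r + 2)*(r^3 + 5*r^2 + 7*r + 3) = (r + 1)^2*(r + 2)*(r^2 + 4*r + 3) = (r + 1)^2*(r + 2)*(r + 3)*(r + 1)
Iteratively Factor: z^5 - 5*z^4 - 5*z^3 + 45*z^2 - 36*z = (z)*(z^4 - 5*z^3 - 5*z^2 + 45*z - 36) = z*(z + 3)*(z^3 - 8*z^2 + 19*z - 12) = z*(z - 4)*(z + 3)*(z^2 - 4*z + 3) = z*(z - 4)*(z - 1)*(z + 3)*(z - 3)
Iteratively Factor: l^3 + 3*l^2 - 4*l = (l)*(l^2 + 3*l - 4) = l*(l - 1)*(l + 4)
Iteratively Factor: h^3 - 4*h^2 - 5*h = (h + 1)*(h^2 - 5*h) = h*(h + 1)*(h - 5)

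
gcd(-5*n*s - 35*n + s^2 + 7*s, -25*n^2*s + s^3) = -5*n + s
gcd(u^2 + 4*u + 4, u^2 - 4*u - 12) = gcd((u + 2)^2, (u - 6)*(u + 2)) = u + 2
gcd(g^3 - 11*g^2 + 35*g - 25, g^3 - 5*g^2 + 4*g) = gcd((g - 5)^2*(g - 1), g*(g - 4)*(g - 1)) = g - 1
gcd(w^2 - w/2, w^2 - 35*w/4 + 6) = 1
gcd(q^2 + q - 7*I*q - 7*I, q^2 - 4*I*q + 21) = q - 7*I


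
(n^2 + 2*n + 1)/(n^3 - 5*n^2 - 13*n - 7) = 1/(n - 7)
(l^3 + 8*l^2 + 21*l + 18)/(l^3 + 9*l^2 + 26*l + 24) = (l + 3)/(l + 4)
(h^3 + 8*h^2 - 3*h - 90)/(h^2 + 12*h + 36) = (h^2 + 2*h - 15)/(h + 6)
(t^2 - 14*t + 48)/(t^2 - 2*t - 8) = (-t^2 + 14*t - 48)/(-t^2 + 2*t + 8)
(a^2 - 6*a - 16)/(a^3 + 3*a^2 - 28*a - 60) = (a - 8)/(a^2 + a - 30)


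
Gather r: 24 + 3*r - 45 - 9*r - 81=-6*r - 102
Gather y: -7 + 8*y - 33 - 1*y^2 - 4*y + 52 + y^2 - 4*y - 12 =0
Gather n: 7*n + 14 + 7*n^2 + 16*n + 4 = 7*n^2 + 23*n + 18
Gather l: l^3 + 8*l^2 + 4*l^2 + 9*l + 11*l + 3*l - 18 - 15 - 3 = l^3 + 12*l^2 + 23*l - 36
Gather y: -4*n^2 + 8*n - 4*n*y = -4*n^2 - 4*n*y + 8*n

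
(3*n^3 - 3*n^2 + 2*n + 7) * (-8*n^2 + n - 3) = -24*n^5 + 27*n^4 - 28*n^3 - 45*n^2 + n - 21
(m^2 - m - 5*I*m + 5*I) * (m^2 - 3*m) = m^4 - 4*m^3 - 5*I*m^3 + 3*m^2 + 20*I*m^2 - 15*I*m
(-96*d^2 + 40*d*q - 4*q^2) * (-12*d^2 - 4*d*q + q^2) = 1152*d^4 - 96*d^3*q - 208*d^2*q^2 + 56*d*q^3 - 4*q^4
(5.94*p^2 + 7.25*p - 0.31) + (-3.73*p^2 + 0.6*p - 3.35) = 2.21*p^2 + 7.85*p - 3.66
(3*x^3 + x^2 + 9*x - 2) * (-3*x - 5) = -9*x^4 - 18*x^3 - 32*x^2 - 39*x + 10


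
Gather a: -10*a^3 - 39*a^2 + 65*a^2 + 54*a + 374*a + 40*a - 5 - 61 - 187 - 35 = -10*a^3 + 26*a^2 + 468*a - 288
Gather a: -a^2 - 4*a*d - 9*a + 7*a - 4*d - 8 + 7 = -a^2 + a*(-4*d - 2) - 4*d - 1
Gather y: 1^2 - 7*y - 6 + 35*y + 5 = 28*y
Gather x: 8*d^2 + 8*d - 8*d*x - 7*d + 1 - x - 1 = 8*d^2 + d + x*(-8*d - 1)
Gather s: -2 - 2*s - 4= -2*s - 6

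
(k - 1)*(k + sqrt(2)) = k^2 - k + sqrt(2)*k - sqrt(2)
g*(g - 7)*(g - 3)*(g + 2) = g^4 - 8*g^3 + g^2 + 42*g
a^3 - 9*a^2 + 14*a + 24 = (a - 6)*(a - 4)*(a + 1)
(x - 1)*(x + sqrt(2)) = x^2 - x + sqrt(2)*x - sqrt(2)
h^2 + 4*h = h*(h + 4)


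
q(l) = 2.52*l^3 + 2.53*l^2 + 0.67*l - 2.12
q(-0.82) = -2.36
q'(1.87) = 36.57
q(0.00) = -2.12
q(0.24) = -1.78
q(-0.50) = -2.14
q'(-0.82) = 1.60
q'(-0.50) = 0.03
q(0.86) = 1.93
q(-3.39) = -73.49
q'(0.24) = 2.32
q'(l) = 7.56*l^2 + 5.06*l + 0.67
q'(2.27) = 51.11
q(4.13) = 221.32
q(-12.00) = -4000.40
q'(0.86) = 10.61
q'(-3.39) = 70.40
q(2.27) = 41.91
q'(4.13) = 150.52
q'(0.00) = 0.67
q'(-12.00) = 1028.59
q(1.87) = 24.46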